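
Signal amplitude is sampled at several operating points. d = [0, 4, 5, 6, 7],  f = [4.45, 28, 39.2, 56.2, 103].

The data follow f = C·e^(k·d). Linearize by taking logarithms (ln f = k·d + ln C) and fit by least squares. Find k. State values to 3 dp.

k = 0.438

Linearized form: ln f = k·d + ln C. From the 5 transformed points,
XᵀX = [[126.0000, 22.0000]; [22.0000, 5]], rhs = [88.2888, 17.1574]ᵀ  (here Σd = 22.0000, Σ(d)² = 126.0000, Σln f = 17.1574, Σd·ln f = 88.2888).
Δ = 126.0000·5 − (22.0000)² = 146.0000; k = (88.2888·5 − 22.0000·17.1574)/146.0000 = 0.43822, ln C = (126.0000·17.1574 − 22.0000·88.2888)/146.0000 = 1.50331.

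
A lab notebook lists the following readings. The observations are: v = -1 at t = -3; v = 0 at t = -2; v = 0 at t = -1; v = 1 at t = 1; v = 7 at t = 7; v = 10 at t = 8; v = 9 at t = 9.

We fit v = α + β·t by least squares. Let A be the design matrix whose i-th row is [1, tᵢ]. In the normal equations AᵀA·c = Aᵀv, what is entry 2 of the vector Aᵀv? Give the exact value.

214

Entry 2 ↔ basis t, so (Aᵀv)_{2} = Σᵢ (t)·vᵢ = (-3)·(-1) + (-2)·(0) + (-1)·(0) + (1)·(1) + (7)·(7) + (8)·(10) + (9)·(9) = 214.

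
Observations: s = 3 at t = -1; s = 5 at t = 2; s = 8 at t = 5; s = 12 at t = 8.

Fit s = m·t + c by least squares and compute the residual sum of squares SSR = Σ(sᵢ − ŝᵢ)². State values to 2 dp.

Sums needed: Σt·t = 94, Σt = 14, Σ1 = 4.
For Mᵀs: Σt·s = 143, Σs = 28.
So MᵀM·[m, c]ᵀ = Mᵀs: [[94, 14]; [14, 4]]·[m, c]ᵀ = [143, 28]ᵀ.
det = 94·4 − 14² = 180.
m = (143·4 − 14·28)/180 = 1; c = (94·28 − 14·143)/180 = 7/2.
Residuals: 1/2, -1/2, -1/2, 1/2; SSR = 1.

SSR = 1.00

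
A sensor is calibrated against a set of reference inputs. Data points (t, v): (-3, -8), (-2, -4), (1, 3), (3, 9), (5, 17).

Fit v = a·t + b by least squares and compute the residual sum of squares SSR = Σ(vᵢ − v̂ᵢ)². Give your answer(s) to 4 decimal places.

Normal-equation sums: Σt·t = 48, Σt = 4, Σ1 = 5.
For Aᵀv: Σt·v = 147, Σv = 17.
Δ = 48·5 − 4² = 224.
a = (147·5 − 4·17)/224 = 667/224; b = (48·17 − 4·147)/224 = 57/56.
Residuals: -19/224, 15/16, -223/224, -213/224, 35/32; SSR = 891/224.

SSR = 3.9777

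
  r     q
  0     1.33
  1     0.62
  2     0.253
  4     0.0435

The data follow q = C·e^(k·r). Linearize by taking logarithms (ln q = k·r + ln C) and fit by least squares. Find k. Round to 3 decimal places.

k = -0.861

Linearized form: ln q = k·r + ln C. From the 4 transformed points,
Σr = 7.0000, Σ(r)² = 21.0000, Σln q = -4.7022, Σr·ln q = -15.7667.
Normal system: [[21.0000, 7.0000]; [7.0000, 4]]·[k, ln C]ᵀ = [-15.7667, -4.7022]ᵀ.
Δ = 21.0000·4 − (7.0000)² = 35.0000; k = (-15.7667·4 − 7.0000·-4.7022)/35.0000 = -0.86147, ln C = (21.0000·-4.7022 − 7.0000·-15.7667)/35.0000 = 0.33202.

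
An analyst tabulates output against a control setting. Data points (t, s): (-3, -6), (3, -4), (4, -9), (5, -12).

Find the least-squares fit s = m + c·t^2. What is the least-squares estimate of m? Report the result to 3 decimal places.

MᵀM·[m, c]ᵀ = Mᵀs reads: 4·m + 59·c = -31;  59·m + 1043·c = -534.
(Σ1 = 4, Σt^2 = 59, Σt^2·t^2 = 1043, Σs = -31, Σt^2·s = -534.)
Eliminating c: 1043·(row 1) − 59·(row 2) gives 691·m = 1043·(-31) − 59·(-534) = -827, so m = -827/691.
Then c = ((-534) − 59·(-827/691))/1043 = -307/691.

m = -1.197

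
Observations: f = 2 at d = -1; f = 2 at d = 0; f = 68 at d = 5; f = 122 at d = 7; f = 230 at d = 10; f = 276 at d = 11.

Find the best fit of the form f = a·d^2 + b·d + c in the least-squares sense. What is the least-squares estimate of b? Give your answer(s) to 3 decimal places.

The normal system AᵀA·[a, b, c]ᵀ = Aᵀf is [[27668, 2798, 296]; [2798, 296, 32]; [296, 32, 6]]·[a, b, c]ᵀ = [64076, 6528, 700]ᵀ.
Solving the 3×3 system (Gaussian elimination) gives a = 221288/113061, b = 368170/113061, c = 103334/37687.

b = 3.256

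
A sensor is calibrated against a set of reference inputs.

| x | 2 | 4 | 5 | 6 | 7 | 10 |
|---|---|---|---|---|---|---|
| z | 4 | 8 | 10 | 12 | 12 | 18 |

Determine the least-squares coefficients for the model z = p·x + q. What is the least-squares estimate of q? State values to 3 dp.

Entries of AᵀA: Σx·x = 230, Σx = 34, Σ1 = 6.
And Σx·z = 426, Σz = 64.
Normal equations: [[230, 34]; [34, 6]]·[p, q]ᵀ = [426, 64]ᵀ.
Determinant 230·6 − 34² = 224.
p = (426·6 − 34·64)/224 = 95/56; q = (230·64 − 34·426)/224 = 59/56.

q = 1.054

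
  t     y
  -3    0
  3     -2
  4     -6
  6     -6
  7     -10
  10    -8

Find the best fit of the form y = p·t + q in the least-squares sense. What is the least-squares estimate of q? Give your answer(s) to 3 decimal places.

Setting ∂/∂p … = 0 gives: 219·p + 27·q = -216;  27·p + 6·q = -32.
Δ = 219·6 − 27² = 585.
p = ((-216)·6 − 27·(-32))/585 = -48/65; q = (219·(-32) − 27·(-216))/585 = -392/195.

q = -2.010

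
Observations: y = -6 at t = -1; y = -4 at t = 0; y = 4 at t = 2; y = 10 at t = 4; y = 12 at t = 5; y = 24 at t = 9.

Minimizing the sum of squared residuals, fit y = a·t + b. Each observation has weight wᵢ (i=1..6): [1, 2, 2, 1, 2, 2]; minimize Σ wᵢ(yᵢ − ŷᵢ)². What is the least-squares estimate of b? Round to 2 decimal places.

The normal equations are: 237·a + 35·b = 614;  35·a + 10·b = 76.
Δ = 237·10 − 35² = 1145.
a = (614·10 − 35·76)/1145 = 696/229; b = (237·76 − 35·614)/1145 = -3478/1145.

b = -3.04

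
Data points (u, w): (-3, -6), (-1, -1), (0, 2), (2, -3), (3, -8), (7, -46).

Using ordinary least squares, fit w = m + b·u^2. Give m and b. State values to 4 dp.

Compute the Gram sums: Σ1 = 6, Σu^2 = 72, Σu^2·u^2 = 2580.
Right-hand side: Σw = -62, Σu^2·w = -2393.
Determinant 6·2580 − 72² = 10296.
m = ((-62)·2580 − 72·(-2393))/10296 = 514/429; b = (6·(-2393) − 72·(-62))/10296 = -1649/1716.

m = 1.1981, b = -0.9610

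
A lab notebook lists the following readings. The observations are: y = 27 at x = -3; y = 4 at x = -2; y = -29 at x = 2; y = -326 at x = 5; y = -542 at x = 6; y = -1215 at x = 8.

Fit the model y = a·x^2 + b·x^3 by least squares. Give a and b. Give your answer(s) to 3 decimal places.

a = -3.090, b = -1.988

Sums needed: Σx^2·x^2 = 6130, Σx^2·x^3 = 43426, Σx^3·x^3 = 325282.
And Σx^2·y = -105279, Σx^3·y = -780895.
Normal equations: [[6130, 43426]; [43426, 325282]]·[a, b]ᵀ = [-105279, -780895]ᵀ.
Determinant 6130·325282 − 43426² = 108161184.
a = ((-105279)·325282 − 43426·(-780895))/108161184 = -10444294/3380037; b = (6130·(-780895) − 43426·(-105279))/108161184 = -13440031/6760074.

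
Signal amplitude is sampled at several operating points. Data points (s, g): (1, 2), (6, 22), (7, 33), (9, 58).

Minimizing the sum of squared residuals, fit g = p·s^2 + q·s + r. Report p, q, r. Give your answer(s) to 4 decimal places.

The normal equations are: 10259·p + 1289·q + 167·r = 7109;  1289·p + 167·q + 23·r = 887;  167·p + 23·q + 4·r = 115.
(Σs^2·s^2 = 10259, Σs^2·s = 1289, Σs^2 = 167, Σs·s = 167, Σs = 23, Σ1 = 4, Σs^2·g = 7109, Σs·g = 887, Σg = 115.)
Solving the 3×3 system (Gaussian elimination) gives p = 1993/2046, q = -5563/2046, r = 1267/341.

p = 0.9741, q = -2.7190, r = 3.7155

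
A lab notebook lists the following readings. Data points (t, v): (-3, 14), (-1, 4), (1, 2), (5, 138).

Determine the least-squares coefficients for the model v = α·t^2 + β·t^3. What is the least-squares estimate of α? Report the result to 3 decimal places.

AᵀA·[α, β]ᵀ = Aᵀv reads: 708·α + 2882·β = 3582;  2882·α + 16356·β = 16870.
det = 708·16356 − 2882² = 3274124.
α = (3582·16356 − 2882·16870)/3274124 = 2491963/818531; β = (708·16870 − 2882·3582)/3274124 = 405159/818531.

α = 3.044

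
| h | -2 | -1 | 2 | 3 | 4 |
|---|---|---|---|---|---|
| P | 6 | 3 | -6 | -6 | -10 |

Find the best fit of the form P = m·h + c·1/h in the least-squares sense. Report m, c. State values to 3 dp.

Sums needed: Σh·h = 34, Σh·1/h = 5, Σ1/h·1/h = 241/144.
For AᵀP: Σh·P = -85, Σ1/h·P = -27/2.
Normal equations: [[34, 5]; [5, 241/144]]·[m, c]ᵀ = [-85, -27/2]ᵀ.
Δ = 34·(241/144) − 5² = 2297/72.
m = ((-85)·(241/144) − 5·(-27/2))/(2297/72) = -10765/4594; c = (34·(-27/2) − 5·(-85))/(2297/72) = -2448/2297.

m = -2.343, c = -1.066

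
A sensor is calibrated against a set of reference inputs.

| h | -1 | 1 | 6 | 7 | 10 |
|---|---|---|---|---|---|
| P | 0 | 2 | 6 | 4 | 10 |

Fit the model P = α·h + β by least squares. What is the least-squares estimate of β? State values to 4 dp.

XᵀX·[α, β]ᵀ = XᵀP reads: 187·α + 23·β = 166;  23·α + 5·β = 22.
(Σh·h = 187, Σh = 23, Σ1 = 5, Σh·P = 166, ΣP = 22.)
Determinant 187·5 − 23² = 406.
α = (166·5 − 23·22)/406 = 162/203; β = (187·22 − 23·166)/406 = 148/203.

β = 0.7291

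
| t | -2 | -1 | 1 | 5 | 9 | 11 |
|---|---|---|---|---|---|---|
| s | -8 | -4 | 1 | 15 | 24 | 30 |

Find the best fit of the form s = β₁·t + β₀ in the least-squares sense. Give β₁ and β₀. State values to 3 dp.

Setting ∂/∂β₁ … = 0 gives: 233·β₁ + 23·β₀ = 642;  23·β₁ + 6·β₀ = 58.
(Σt·t = 233, Σt = 23, Σ1 = 6, Σt·s = 642, Σs = 58.)
Eliminating β₀: 6·(row 1) − 23·(row 2) gives 869·β₁ = 6·642 − 23·58 = 2518, so β₁ = 2518/869.
Then β₀ = (58 − 23·(2518/869))/6 = -1252/869.

β₁ = 2.898, β₀ = -1.441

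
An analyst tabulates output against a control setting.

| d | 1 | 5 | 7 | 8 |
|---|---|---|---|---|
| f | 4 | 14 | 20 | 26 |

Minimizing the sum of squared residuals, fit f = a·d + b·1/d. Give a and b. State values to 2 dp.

a = 3.01, b = 0.79

Sums needed: Σd·d = 139, Σd·1/d = 4, Σ1/d·1/d = 84361/78400.
Right-hand side: Σd·f = 422, Σ1/d·f = 1807/140.
Eliminating b: (84361/78400)·(row 1) − 4·(row 2) gives (10471779/78400)·a = (84361/78400)·422 − 4·(1807/140) = 15776331/39200, so a = 10517554/3490593.
Then b = ((1807/140) − 4·(10517554/3490593))/(84361/78400) = 2772560/3490593.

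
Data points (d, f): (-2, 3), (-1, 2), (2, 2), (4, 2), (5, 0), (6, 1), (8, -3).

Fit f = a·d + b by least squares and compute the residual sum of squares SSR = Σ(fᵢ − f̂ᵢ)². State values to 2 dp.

SSR = 7.97

Sums needed: Σd·d = 150, Σd = 22, Σ1 = 7.
Moment sums: Σd·f = -14, Σf = 7.
Determinant 150·7 − 22² = 566.
a = ((-14)·7 − 22·7)/566 = -126/283; b = (150·7 − 22·(-14))/566 = 679/283.
Residuals: -82/283, -239/283, 139/283, 391/283, -49/283, 360/283, -520/283; SSR = 2256/283.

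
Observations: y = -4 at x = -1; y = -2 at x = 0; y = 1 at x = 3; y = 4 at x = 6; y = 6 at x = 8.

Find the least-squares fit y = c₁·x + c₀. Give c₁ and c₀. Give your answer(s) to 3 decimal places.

Normal-equation sums: Σx·x = 110, Σx = 16, Σ1 = 5.
For Mᵀy: Σx·y = 79, Σy = 5.
MᵀM·[c₁, c₀]ᵀ = Mᵀy becomes [[110, 16]; [16, 5]]·[c₁, c₀]ᵀ = [79, 5]ᵀ.
Eliminating c₀: 5·(row 1) − 16·(row 2) gives 294·c₁ = 5·79 − 16·5 = 315, so c₁ = 15/14.
Then c₀ = (5 − 16·(15/14))/5 = -17/7.

c₁ = 1.071, c₀ = -2.429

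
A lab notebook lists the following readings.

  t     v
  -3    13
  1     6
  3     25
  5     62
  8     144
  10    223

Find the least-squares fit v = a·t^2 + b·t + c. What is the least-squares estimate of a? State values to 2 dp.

a = 2.01

MᵀM·[a, b, c]ᵀ = Mᵀv reads: 14884·a + 1638·b + 208·c = 33414;  1638·a + 208·b + 24·c = 3734;  208·a + 24·b + 6·c = 473.
(Σt^2·t^2 = 14884, Σt^2·t = 1638, Σt^2 = 208, Σt·t = 208, Σt = 24, Σ1 = 6, Σt^2·v = 33414, Σt·v = 3734, Σv = 473.)
Solving the 3×3 system (Gaussian elimination) gives a = 315911/157333, b = 314135/157333, c = 389927/314666.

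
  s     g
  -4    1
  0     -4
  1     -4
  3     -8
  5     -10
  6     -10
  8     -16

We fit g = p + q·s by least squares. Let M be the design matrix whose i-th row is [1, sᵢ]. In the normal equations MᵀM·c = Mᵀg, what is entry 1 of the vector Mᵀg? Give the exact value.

Entry 1 ↔ basis 1, so (Mᵀg)_{1} = Σᵢ gᵢ = (1)·(1) + (1)·(-4) + (1)·(-4) + (1)·(-8) + (1)·(-10) + (1)·(-10) + (1)·(-16) = -51.

-51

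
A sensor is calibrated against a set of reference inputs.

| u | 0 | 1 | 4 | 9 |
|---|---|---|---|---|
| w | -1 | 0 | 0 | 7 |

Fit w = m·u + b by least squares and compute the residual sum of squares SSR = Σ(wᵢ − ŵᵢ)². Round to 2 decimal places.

Normal-equation sums: Σu·u = 98, Σu = 14, Σ1 = 4.
Moment sums: Σu·w = 63, Σw = 6.
Determinant 98·4 − 14² = 196.
m = (63·4 − 14·6)/196 = 6/7; b = (98·6 − 14·63)/196 = -3/2.
Residuals: 1/2, 9/14, -27/14, 11/14; SSR = 5.

SSR = 5.00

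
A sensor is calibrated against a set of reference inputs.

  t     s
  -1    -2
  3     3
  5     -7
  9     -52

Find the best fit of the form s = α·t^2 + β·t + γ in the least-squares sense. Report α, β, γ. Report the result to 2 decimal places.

α = -1.04, β = 3.33, γ = 2.38

XᵀX·[α, β, γ]ᵀ = Xᵀs reads: 7268·α + 880·β + 116·γ = -4362;  880·α + 116·β + 16·γ = -492;  116·α + 16·β + 4·γ = -58.
(Σt^2·t^2 = 7268, Σt^2·t = 880, Σt^2 = 116, Σt·t = 116, Σt = 16, Σ1 = 4, Σt^2·s = -4362, Σt·s = -492, Σs = -58.)
Row-reducing yields α = -25/24, β = 10/3, γ = 19/8.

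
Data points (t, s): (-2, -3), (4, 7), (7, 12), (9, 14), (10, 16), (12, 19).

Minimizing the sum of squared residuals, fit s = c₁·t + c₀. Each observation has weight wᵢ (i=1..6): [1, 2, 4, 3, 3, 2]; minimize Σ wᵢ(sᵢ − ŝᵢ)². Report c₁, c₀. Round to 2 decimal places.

c₁ = 1.53, c₀ = 0.70

Sums needed: Σwᵢ·t·t = 1063, Σwᵢ·t = 115, Σwᵢ·1 = 15.
Right-hand side: Σwᵢ·t·s = 1712, Σwᵢ·s = 187.
Normal equations: [[1063, 115]; [115, 15]]·[c₁, c₀]ᵀ = [1712, 187]ᵀ.
Δ = 1063·15 − 115² = 2720.
c₁ = (1712·15 − 115·187)/2720 = 835/544; c₀ = (1063·187 − 115·1712)/2720 = 1901/2720.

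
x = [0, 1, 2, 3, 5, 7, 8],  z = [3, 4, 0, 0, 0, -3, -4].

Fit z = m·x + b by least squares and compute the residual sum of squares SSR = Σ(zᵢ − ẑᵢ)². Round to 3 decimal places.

SSR = 6.683

With design matrix A, AᵀA = [[152, 26]; [26, 7]] and Aᵀz = [-49, 0]ᵀ.
Δ = 152·7 − 26² = 388.
m = ((-49)·7 − 26·0)/388 = -343/388; b = (152·0 − 26·(-49))/388 = 637/194.
Residuals: -55/194, 621/388, -147/97, -245/388, 441/388, -37/388, -41/194; SSR = 2593/388.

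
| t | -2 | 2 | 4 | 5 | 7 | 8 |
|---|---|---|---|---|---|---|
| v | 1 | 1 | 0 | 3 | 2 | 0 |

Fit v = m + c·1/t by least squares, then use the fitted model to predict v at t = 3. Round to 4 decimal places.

From the data, Σ1 = 6, Σ1/t = 201/280, Σ1/t·1/t = 50061/78400.
And Σv = 7, Σ1/t·v = 31/35.
MᵀM·[m, c]ᵀ = Mᵀv becomes [[6, 201/280]; [201/280, 50061/78400]]·[m, c]ᵀ = [7, 31/35]ᵀ.
Eliminating c: (50061/78400)·(row 1) − (201/280)·(row 2) gives (51993/15680)·m = (50061/78400)·7 − (201/280)·(31/35) = 300579/78400, so m = 100193/86655.
Then c = ((31/35) − (201/280)·(100193/86655))/(50061/78400) = 504/5777.
At t = 3: v̂ = (100193/86655)·(1) + (504/5777)·(1/3) = 102713/86655.

v̂ = 1.1853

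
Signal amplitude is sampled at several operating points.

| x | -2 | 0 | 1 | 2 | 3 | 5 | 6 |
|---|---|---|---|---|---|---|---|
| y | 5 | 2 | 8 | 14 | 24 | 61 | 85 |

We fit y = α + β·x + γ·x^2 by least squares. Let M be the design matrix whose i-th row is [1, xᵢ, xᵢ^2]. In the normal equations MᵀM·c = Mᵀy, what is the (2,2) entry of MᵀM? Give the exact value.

79

Row 2 ↔ basis x, column 2 ↔ basis x, so (MᵀM)_{2,2} = Σᵢ (x)·(x) = (-2)·(-2) + (0)·(0) + (1)·(1) + (2)·(2) + (3)·(3) + (5)·(5) + (6)·(6) = 79.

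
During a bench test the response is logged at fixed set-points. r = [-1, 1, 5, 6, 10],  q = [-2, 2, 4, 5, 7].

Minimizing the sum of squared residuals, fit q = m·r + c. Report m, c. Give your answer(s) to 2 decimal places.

m = 0.76, c = 0.01

Sums needed: Σr·r = 163, Σr = 21, Σ1 = 5.
For Mᵀq: Σr·q = 124, Σq = 16.
MᵀM·[m, c]ᵀ = Mᵀq becomes [[163, 21]; [21, 5]]·[m, c]ᵀ = [124, 16]ᵀ.
Determinant 163·5 − 21² = 374.
m = (124·5 − 21·16)/374 = 142/187; c = (163·16 − 21·124)/374 = 2/187.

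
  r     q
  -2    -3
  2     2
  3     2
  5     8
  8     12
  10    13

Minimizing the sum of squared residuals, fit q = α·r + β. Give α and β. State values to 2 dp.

Entries of MᵀM: Σr·r = 206, Σr = 26, Σ1 = 6.
Moment sums: Σr·q = 282, Σq = 34.
Determinant 206·6 − 26² = 560.
α = (282·6 − 26·34)/560 = 101/70; β = (206·34 − 26·282)/560 = -41/70.

α = 1.44, β = -0.59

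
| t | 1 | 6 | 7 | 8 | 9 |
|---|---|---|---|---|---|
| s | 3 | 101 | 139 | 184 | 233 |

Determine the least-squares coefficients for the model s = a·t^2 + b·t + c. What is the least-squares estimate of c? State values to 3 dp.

Normal-equation sums: Σt^2·t^2 = 14355, Σt^2·t = 1801, Σt^2 = 231, Σt·t = 231, Σt = 31, Σ1 = 5.
For Aᵀs: Σt^2·s = 41099, Σt·s = 5151, Σs = 660.
Row-reducing yields a = 52481/17198, b = -29441/17198, c = 14024/8599.

c = 1.631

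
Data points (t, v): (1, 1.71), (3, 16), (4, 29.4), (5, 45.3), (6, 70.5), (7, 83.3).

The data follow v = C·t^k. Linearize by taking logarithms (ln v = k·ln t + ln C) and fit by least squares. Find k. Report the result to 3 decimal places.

With ln vᵢ as the transformed response and ln tᵢ as the regressor:
AᵀA = [[12.7160, 7.8320]; [7.8320, 6]], rhs = [30.1011, 19.1814]ᵀ  (here Σln t = 7.8320, Σ(ln t)² = 12.7160, Σln v = 19.1814, Σln t·ln v = 30.1011).
Solving (det = 14.9557): k = 2.03114, ln C = 0.54559.

k = 2.031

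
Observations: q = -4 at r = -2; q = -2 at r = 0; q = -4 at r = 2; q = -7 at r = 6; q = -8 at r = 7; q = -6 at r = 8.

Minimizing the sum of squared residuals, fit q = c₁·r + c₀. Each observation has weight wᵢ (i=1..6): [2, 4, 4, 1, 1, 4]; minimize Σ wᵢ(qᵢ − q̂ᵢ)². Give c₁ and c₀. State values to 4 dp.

c₁ = -0.4120, c₀ = -3.1756

The normal equations are: 365·c₁ + 49·c₀ = -306;  49·c₁ + 16·c₀ = -71.
Eliminating c₀: 16·(row 1) − 49·(row 2) gives 3439·c₁ = 16·(-306) − 49·(-71) = -1417, so c₁ = -1417/3439.
Then c₀ = ((-71) − 49·(-1417/3439))/16 = -10921/3439.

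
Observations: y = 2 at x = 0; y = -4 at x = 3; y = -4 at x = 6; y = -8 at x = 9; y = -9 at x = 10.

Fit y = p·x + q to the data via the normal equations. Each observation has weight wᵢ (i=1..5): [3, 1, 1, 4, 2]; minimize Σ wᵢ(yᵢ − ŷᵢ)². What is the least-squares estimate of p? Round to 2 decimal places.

p = -1.06

Sums needed: Σwᵢ·x·x = 569, Σwᵢ·x = 65, Σwᵢ·1 = 11.
For MᵀWy: Σwᵢ·x·y = -504, Σwᵢ·y = -52.
So MᵀWM·[p, q]ᵀ = MᵀWy: [[569, 65]; [65, 11]]·[p, q]ᵀ = [-504, -52]ᵀ.
Δ = 569·11 − 65² = 2034.
p = ((-504)·11 − 65·(-52))/2034 = -1082/1017; q = (569·(-52) − 65·(-504))/2034 = 1586/1017.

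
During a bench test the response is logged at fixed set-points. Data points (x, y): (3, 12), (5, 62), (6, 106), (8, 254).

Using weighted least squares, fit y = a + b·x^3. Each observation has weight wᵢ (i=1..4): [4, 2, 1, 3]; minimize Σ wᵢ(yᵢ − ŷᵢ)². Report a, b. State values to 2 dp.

a = -1.19, b = 0.50

Entries of AᵀWA: Σwᵢ·1 = 10, Σwᵢ·x^3 = 2110, Σwᵢ·x^3·x^3 = 867254.
Moment sums: Σwᵢ·y = 1040, Σwᵢ·x^3·y = 429836.
Determinant 10·867254 − 2110² = 4220440.
a = (1040·867254 − 2110·429836)/4220440 = -125245/105511; b = (10·429836 − 2110·1040)/4220440 = 52599/105511.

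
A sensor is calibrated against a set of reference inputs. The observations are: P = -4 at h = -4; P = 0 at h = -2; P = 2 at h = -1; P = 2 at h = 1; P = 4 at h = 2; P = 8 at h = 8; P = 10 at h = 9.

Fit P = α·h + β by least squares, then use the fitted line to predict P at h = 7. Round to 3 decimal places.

MᵀM·[α, β]ᵀ = MᵀP reads: 171·α + 13·β = 178;  13·α + 7·β = 22.
Eliminating β: 7·(row 1) − 13·(row 2) gives 1028·α = 7·178 − 13·22 = 960, so α = 240/257.
Then β = (22 − 13·(240/257))/7 = 362/257.
At h = 7: P̂ = (240/257)·(7) + (362/257)·(1) = 2042/257.

P̂ = 7.946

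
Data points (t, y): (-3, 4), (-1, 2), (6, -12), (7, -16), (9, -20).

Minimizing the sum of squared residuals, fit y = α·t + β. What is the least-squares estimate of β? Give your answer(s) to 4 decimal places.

β = -1.0576

Compute the Gram sums: Σt·t = 176, Σt = 18, Σ1 = 5.
Right-hand side: Σt·y = -378, Σy = -42.
AᵀA·[α, β]ᵀ = Aᵀy becomes [[176, 18]; [18, 5]]·[α, β]ᵀ = [-378, -42]ᵀ.
Determinant 176·5 − 18² = 556.
α = ((-378)·5 − 18·(-42))/556 = -567/278; β = (176·(-42) − 18·(-378))/556 = -147/139.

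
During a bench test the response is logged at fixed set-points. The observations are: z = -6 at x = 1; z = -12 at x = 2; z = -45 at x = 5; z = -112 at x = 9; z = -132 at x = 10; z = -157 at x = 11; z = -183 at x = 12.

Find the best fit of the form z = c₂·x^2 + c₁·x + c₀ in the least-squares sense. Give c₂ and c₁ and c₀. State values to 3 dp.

c₂ = -0.930, c₁ = -3.952, c₀ = -0.988

The normal equations are: 52580·c₂ + 4922·c₁ + 476·c₀ = -68800;  4922·c₂ + 476·c₁ + 50·c₀ = -6506;  476·c₂ + 50·c₁ + 7·c₀ = -647.
(Σx^2·x^2 = 52580, Σx^2·x = 4922, Σx^2 = 476, Σx·x = 476, Σx = 50, Σ1 = 7, Σx^2·z = -68800, Σx·z = -6506, Σz = -647.)
Solving the 3×3 system (Gaussian elimination) gives c₂ = -139676/150249, c₁ = -593722/150249, c₀ = -49487/50083.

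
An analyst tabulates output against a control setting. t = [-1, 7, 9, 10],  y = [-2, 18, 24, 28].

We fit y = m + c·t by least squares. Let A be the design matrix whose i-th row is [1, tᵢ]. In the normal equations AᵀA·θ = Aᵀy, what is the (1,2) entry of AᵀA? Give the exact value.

Row 1 ↔ basis 1, column 2 ↔ basis t, so (AᵀA)_{1,2} = Σᵢ t = (1)·(-1) + (1)·(7) + (1)·(9) + (1)·(10) = 25.

25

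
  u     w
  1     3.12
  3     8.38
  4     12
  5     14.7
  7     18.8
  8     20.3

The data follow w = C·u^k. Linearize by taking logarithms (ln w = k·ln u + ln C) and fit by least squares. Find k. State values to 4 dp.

k = 0.9200

Linearized form: ln w = k·ln u + ln C. From the 6 transformed points,
Σln u = 8.1197, Σ(ln u)² = 13.8297, Σln w = 14.3809, Σln u·ln w = 22.0757.
Equations: 13.8297·k + 8.1197·ln C = 22.0757;  8.1197·k + 6·ln C = 14.3809.
Solving (det = 17.0487): k = 0.92003, ln C = 1.15176.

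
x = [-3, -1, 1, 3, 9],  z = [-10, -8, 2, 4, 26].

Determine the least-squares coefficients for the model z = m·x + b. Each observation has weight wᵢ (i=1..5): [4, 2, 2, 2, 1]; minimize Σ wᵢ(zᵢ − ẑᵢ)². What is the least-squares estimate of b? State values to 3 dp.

The normal system AᵀWA·[m, b]ᵀ = AᵀWz is [[139, 3]; [3, 11]]·[m, b]ᵀ = [398, -18]ᵀ.
Eliminating b: 11·(row 1) − 3·(row 2) gives 1520·m = 11·398 − 3·(-18) = 4432, so m = 277/95.
Then b = ((-18) − 3·(277/95))/11 = -231/95.

b = -2.432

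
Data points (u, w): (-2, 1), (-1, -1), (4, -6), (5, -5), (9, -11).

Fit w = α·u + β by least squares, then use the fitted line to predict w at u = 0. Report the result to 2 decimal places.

AᵀA·[α, β]ᵀ = Aᵀw reads: 127·α + 15·β = -149;  15·α + 5·β = -22.
(Σu·u = 127, Σu = 15, Σ1 = 5, Σu·w = -149, Σw = -22.)
Eliminating β: 5·(row 1) − 15·(row 2) gives 410·α = 5·(-149) − 15·(-22) = -415, so α = -83/82.
Then β = ((-22) − 15·(-83/82))/5 = -559/410.
At u = 0: ŵ = (-83/82)·(0) + (-559/410)·(1) = -559/410.

ŵ = -1.36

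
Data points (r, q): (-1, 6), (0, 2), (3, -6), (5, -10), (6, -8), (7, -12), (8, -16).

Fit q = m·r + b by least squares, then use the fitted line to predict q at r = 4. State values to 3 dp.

q̂ = -6.286

The normal system AᵀA·[m, b]ᵀ = Aᵀq is [[184, 28]; [28, 7]]·[m, b]ᵀ = [-334, -44]ᵀ.
det = 184·7 − 28² = 504.
m = ((-334)·7 − 28·(-44))/504 = -79/36; b = (184·(-44) − 28·(-334))/504 = 157/63.
At r = 4: q̂ = (-79/36)·(4) + (157/63)·(1) = -44/7.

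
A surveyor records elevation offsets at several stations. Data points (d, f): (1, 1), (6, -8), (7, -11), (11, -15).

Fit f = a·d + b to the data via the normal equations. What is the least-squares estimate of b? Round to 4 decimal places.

b = 1.9409

With design matrix A, AᵀA = [[207, 25]; [25, 4]] and Aᵀf = [-289, -33]ᵀ.
Eliminating b: 4·(row 1) − 25·(row 2) gives 203·a = 4·(-289) − 25·(-33) = -331, so a = -331/203.
Then b = ((-33) − 25·(-331/203))/4 = 394/203.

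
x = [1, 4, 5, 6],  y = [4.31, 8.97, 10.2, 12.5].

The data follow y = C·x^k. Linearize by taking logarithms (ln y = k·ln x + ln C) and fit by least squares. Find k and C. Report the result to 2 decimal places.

k = 0.57, C = 4.26

Linearized form: ln y = k·ln x + ln C. From the 4 transformed points,
Σln x = 4.7875, Σ(ln x)² = 7.7225, Σln y = 8.5029, Σln x·ln y = 11.3046.
Equations: 7.7225·k + 4.7875·ln C = 11.3046;  4.7875·k + 4·ln C = 8.5029.
Slope k = (n·Σln x·ln y − Σln x·Σln y)/(n·Σ(ln x)² − (Σln x)²) = (4·11.3046 − 4.7875·8.5029)/7.9699 = 0.56596; ln C = (Σln y − k·Σln x)/n = 1.44835, so C = exp(1.44835) = 4.25609.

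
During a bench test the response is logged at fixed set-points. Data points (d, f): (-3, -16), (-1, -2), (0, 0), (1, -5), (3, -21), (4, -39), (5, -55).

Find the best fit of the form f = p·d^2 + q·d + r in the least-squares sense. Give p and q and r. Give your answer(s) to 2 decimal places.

p = -1.99, q = -1.05, r = -1.05

With design matrix A, AᵀA = [[1045, 189, 61]; [189, 61, 9]; [61, 9, 7]] and Aᵀf = [-2339, -449, -138]ᵀ.
Row-reducing yields p = -817/411, q = -287/274, r = -859/822.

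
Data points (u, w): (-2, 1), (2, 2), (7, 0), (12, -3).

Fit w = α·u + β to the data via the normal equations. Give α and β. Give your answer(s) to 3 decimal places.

α = -0.307, β = 1.458

Sums needed: Σu·u = 201, Σu = 19, Σ1 = 4.
Moment sums: Σu·w = -34, Σw = 0.
XᵀX·[α, β]ᵀ = Xᵀw becomes [[201, 19]; [19, 4]]·[α, β]ᵀ = [-34, 0]ᵀ.
Δ = 201·4 − 19² = 443.
α = ((-34)·4 − 19·0)/443 = -136/443; β = (201·0 − 19·(-34))/443 = 646/443.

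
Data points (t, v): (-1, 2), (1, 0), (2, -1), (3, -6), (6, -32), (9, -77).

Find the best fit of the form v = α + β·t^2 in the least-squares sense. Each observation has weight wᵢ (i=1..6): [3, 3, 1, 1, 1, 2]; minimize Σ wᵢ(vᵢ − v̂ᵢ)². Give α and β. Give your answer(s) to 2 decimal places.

α = 2.24, β = -0.98

Compute the Gram sums: Σwᵢ·1 = 11, Σwᵢ·t^2 = 217, Σwᵢ·t^2·t^2 = 14521.
Moment sums: Σwᵢ·v = -187, Σwᵢ·t^2·v = -13678.
Normal equations: [[11, 217]; [217, 14521]]·[α, β]ᵀ = [-187, -13678]ᵀ.
Determinant 11·14521 − 217² = 112642.
α = ((-187)·14521 − 217·(-13678))/112642 = 252699/112642; β = (11·(-13678) − 217·(-187))/112642 = -109879/112642.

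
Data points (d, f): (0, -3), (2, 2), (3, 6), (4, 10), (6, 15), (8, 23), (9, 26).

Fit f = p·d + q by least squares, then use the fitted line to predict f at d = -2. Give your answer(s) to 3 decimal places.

f̂ = -10.256

From the data, Σd·d = 210, Σd = 32, Σ1 = 7.
And Σd·f = 570, Σf = 79.
Eliminating q: 7·(row 1) − 32·(row 2) gives 446·p = 7·570 − 32·79 = 1462, so p = 731/223.
Then q = (79 − 32·(731/223))/7 = -825/223.
At d = -2: f̂ = (731/223)·(-2) + (-825/223)·(1) = -2287/223.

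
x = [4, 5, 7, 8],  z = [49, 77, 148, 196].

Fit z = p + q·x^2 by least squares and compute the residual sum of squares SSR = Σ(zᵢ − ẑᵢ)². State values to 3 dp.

MᵀM·[p, q]ᵀ = Mᵀz reads: 4·p + 154·q = 470;  154·p + 7378·q = 22505.
(Σ1 = 4, Σx^2 = 154, Σx^2·x^2 = 7378, Σz = 470, Σx^2·z = 22505.)
Determinant 4·7378 − 154² = 5796.
p = (470·7378 − 154·22505)/5796 = 15/46; q = (4·22505 − 154·470)/5796 = 70/23.
Residuals: -1/46, 27/46, -67/46, 41/46; SSR = 75/23.

SSR = 3.261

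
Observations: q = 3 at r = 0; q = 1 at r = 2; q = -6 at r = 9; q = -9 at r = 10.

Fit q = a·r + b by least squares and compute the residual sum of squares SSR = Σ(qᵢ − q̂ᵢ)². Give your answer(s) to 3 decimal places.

From the data, Σr·r = 185, Σr = 21, Σ1 = 4.
Right-hand side: Σr·q = -142, Σq = -11.
So MᵀM·[a, b]ᵀ = Mᵀq: [[185, 21]; [21, 4]]·[a, b]ᵀ = [-142, -11]ᵀ.
Eliminating b: 4·(row 1) − 21·(row 2) gives 299·a = 4·(-142) − 21·(-11) = -337, so a = -337/299.
Then b = ((-11) − 21·(-337/299))/4 = 947/299.
Residuals: -50/299, 2/23, 292/299, -268/299; SSR = 536/299.

SSR = 1.793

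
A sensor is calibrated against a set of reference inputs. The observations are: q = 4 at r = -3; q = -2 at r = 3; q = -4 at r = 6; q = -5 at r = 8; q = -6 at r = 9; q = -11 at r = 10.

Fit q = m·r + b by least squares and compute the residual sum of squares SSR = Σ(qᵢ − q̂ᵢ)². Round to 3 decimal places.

SSR = 11.396

Normal-equation sums: Σr·r = 299, Σr = 33, Σ1 = 6.
Right-hand side: Σr·q = -246, Σq = -24.
Normal equations: [[299, 33]; [33, 6]]·[m, b]ᵀ = [-246, -24]ᵀ.
Determinant 299·6 − 33² = 705.
m = ((-246)·6 − 33·(-24))/705 = -228/235; b = (299·(-24) − 33·(-246))/705 = 314/235.
Residuals: -58/235, -20/47, 114/235, 67/47, 328/235, -619/235; SSR = 2678/235.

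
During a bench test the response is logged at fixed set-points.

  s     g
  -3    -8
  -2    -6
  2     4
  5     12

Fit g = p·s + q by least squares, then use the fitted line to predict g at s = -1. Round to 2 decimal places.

From the data, Σs·s = 42, Σs = 2, Σ1 = 4.
Right-hand side: Σs·g = 104, Σg = 2.
Eliminating q: 4·(row 1) − 2·(row 2) gives 164·p = 4·104 − 2·2 = 412, so p = 103/41.
Then q = (2 − 2·(103/41))/4 = -31/41.
At s = -1: ĝ = (103/41)·(-1) + (-31/41)·(1) = -134/41.

ĝ = -3.27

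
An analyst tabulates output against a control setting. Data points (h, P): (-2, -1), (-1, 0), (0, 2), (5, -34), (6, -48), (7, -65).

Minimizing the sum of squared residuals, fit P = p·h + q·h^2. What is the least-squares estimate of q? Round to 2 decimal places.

With design matrix X, XᵀX = [[115, 675]; [675, 4339]] and XᵀP = [-911, -5767]ᵀ.
Δ = 115·4339 − 675² = 43360.
p = ((-911)·4339 − 675·(-5767))/43360 = -7513/5420; q = (115·(-5767) − 675·(-911))/43360 = -1207/1084.

q = -1.11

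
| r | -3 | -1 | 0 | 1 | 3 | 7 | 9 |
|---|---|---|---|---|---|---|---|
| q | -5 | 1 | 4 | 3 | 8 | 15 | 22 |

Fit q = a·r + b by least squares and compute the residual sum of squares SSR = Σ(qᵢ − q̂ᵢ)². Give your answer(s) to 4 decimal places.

SSR = 10.9421

Forming XᵀX = [[150, 16]; [16, 7]] and Xᵀq = [344, 48]ᵀ gives XᵀX·[a, b]ᵀ = Xᵀq.
det = 150·7 − 16² = 794.
a = (344·7 − 16·48)/794 = 820/397; b = (150·48 − 16·344)/794 = 848/397.
Residuals: -373/397, 369/397, 740/397, -477/397, -132/397, -633/397, 506/397; SSR = 4344/397.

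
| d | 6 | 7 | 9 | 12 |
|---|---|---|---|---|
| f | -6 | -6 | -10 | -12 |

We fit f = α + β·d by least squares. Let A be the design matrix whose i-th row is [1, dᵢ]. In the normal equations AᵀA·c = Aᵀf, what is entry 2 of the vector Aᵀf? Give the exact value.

Entry 2 ↔ basis d, so (Aᵀf)_{2} = Σᵢ (d)·fᵢ = (6)·(-6) + (7)·(-6) + (9)·(-10) + (12)·(-12) = -312.

-312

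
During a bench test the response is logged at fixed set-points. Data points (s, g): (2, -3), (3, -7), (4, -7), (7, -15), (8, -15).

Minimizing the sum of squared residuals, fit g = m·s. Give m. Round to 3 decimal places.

m = -1.972

Compute the Gram sums: Σs·s = 142.
And Σs·g = -280.
m = (-280)/142 = -1.97183.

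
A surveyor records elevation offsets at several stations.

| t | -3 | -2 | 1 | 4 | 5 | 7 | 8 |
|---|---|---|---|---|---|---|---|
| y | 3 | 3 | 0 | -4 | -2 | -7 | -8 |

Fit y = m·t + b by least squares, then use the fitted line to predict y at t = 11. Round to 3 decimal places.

With design matrix A, AᵀA = [[168, 20]; [20, 7]] and Aᵀy = [-154, -15]ᵀ.
Eliminating b: 7·(row 1) − 20·(row 2) gives 776·m = 7·(-154) − 20·(-15) = -778, so m = -389/388.
Then b = ((-15) − 20·(-389/388))/7 = 70/97.
At t = 11: ŷ = (-389/388)·(11) + (70/97)·(1) = -3999/388.

ŷ = -10.307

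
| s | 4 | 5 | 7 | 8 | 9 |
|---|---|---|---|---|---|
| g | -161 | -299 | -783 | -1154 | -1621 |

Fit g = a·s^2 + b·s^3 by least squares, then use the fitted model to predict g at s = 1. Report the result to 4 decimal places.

ĝ = -3.9622

Sums needed: Σs^2·s^2 = 13939, Σs^2·s^3 = 112773, Σs^3·s^3 = 930955.
Moment sums: Σs^2·g = -253575, Σs^3·g = -2088805.
So MᵀM·[a, b]ᵀ = Mᵀg: [[13939, 112773]; [112773, 930955]]·[a, b]ᵀ = [-253575, -2088805]ᵀ.
det = 13939·930955 − 112773² = 258832216.
a = ((-253575)·930955 − 112773·(-2088805))/258832216 = -126526965/64708054; b = (13939·(-2088805) − 112773·(-253575))/258832216 = -129859855/64708054.
At s = 1: ĝ = (-126526965/64708054)·(1) + (-129859855/64708054)·(1) = -128193410/32354027.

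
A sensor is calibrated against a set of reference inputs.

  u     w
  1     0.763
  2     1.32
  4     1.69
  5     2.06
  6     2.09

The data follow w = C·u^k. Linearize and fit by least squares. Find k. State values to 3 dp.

k = 0.556

Linearized form: ln w = k·ln u + ln C. From the 5 transformed points,
Σln u = 5.4806, Σ(ln u)² = 8.2030, Σln w = 1.9917, Σln u·ln w = 3.4038.
Normal system: [[8.2030, 5.4806]; [5.4806, 5]]·[k, ln C]ᵀ = [3.4038, 1.9917]ᵀ.
Δ = 8.2030·5 − (5.4806)² = 10.9774; k = (3.4038·5 − 5.4806·1.9917)/10.9774 = 0.55598, ln C = (8.2030·1.9917 − 5.4806·3.4038)/10.9774 = -0.21108.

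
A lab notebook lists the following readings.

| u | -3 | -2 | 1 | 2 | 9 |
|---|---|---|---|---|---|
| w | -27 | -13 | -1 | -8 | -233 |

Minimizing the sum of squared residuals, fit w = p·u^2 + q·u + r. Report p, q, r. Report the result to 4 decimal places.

With design matrix X, XᵀX = [[6675, 703, 99]; [703, 99, 7]; [99, 7, 5]] and Xᵀw = [-19201, -2007, -282]ᵀ.
Inverting the 3×3 Gram matrix, [p, q, r]ᵀ = [-380933/127516, 105575/127516, 101383/63758]ᵀ.

p = -2.9873, q = 0.8279, r = 1.5901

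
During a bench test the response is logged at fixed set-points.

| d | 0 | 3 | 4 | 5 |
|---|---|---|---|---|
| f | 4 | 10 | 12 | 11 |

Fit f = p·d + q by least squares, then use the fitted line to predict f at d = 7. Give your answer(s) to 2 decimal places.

f̂ = 15.54

Setting ∂/∂p … = 0 gives: 50·p + 12·q = 133;  12·p + 4·q = 37.
Δ = 50·4 − 12² = 56.
p = (133·4 − 12·37)/56 = 11/7; q = (50·37 − 12·133)/56 = 127/28.
At d = 7: f̂ = (11/7)·(7) + (127/28)·(1) = 435/28.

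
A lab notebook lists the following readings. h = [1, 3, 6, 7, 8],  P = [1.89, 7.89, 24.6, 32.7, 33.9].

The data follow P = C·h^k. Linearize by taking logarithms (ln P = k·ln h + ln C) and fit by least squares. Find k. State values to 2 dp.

Taking logs, ln P = k·ln h + ln C, so regress ln P on ln h.
Σln h = 6.9157, Σ(ln h)² = 12.5280, Σln P = 12.9157, Σln h·ln P = 22.1207.
Equations: 12.5280·k + 6.9157·ln C = 22.1207;  6.9157·k + 5·ln C = 12.9157.
Solving (det = 14.8127): k = 1.43674, ln C = 0.59593.

k = 1.44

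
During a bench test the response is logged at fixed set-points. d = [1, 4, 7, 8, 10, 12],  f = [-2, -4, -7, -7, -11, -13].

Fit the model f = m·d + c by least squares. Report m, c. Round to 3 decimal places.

MᵀM·[m, c]ᵀ = Mᵀf reads: 374·m + 42·c = -389;  42·m + 6·c = -44.
(Σd·d = 374, Σd = 42, Σ1 = 6, Σd·f = -389, Σf = -44.)
Eliminating c: 6·(row 1) − 42·(row 2) gives 480·m = 6·(-389) − 42·(-44) = -486, so m = -81/80.
Then c = ((-44) − 42·(-81/80))/6 = -59/240.

m = -1.013, c = -0.246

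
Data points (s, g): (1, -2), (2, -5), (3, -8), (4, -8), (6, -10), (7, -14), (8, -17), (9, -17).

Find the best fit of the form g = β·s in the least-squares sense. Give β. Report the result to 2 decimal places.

From the data, Σs·s = 260.
And Σs·g = -515.
Normal equations: [[260]]·[β]ᵀ = [-515]ᵀ.
Hence β = -515 / 260 ≈ -1.98077.

β = -1.98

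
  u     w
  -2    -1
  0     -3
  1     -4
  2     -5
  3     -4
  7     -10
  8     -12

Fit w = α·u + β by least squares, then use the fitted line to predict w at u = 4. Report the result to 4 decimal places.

ŵ = -6.9335

From the data, Σu·u = 131, Σu = 19, Σ1 = 7.
Right-hand side: Σu·w = -190, Σw = -39.
MᵀM·[α, β]ᵀ = Mᵀw becomes [[131, 19]; [19, 7]]·[α, β]ᵀ = [-190, -39]ᵀ.
Determinant 131·7 − 19² = 556.
α = ((-190)·7 − 19·(-39))/556 = -589/556; β = (131·(-39) − 19·(-190))/556 = -1499/556.
At u = 4: ŵ = (-589/556)·(4) + (-1499/556)·(1) = -3855/556.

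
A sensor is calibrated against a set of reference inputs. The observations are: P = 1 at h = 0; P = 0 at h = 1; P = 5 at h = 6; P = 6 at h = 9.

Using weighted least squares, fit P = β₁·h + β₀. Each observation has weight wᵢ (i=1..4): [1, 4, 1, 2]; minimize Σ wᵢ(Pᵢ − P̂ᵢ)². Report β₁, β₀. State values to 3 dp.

Compute the Gram sums: Σwᵢ·h·h = 202, Σwᵢ·h = 28, Σwᵢ·1 = 8.
Right-hand side: Σwᵢ·h·P = 138, Σwᵢ·P = 18.
Determinant 202·8 − 28² = 832.
β₁ = (138·8 − 28·18)/832 = 75/104; β₀ = (202·18 − 28·138)/832 = -57/208.

β₁ = 0.721, β₀ = -0.274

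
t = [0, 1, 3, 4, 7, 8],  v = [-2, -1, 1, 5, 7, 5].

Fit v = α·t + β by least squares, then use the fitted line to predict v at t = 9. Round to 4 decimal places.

Forming XᵀX = [[139, 23]; [23, 6]] and Xᵀv = [111, 15]ᵀ gives XᵀX·[α, β]ᵀ = Xᵀv.
Δ = 139·6 − 23² = 305.
α = (111·6 − 23·15)/305 = 321/305; β = (139·15 − 23·111)/305 = -468/305.
At t = 9: v̂ = (321/305)·(9) + (-468/305)·(1) = 2421/305.

v̂ = 7.9377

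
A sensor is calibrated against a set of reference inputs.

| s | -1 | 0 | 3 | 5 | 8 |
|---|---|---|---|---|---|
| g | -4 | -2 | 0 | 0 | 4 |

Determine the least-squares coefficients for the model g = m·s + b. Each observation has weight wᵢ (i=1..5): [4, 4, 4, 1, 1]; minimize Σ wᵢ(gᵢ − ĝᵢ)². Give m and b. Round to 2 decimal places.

m = 0.80, b = -2.63

AᵀWA·[m, b]ᵀ = AᵀWg reads: 129·m + 21·b = 48;  21·m + 14·b = -20.
Eliminating b: 14·(row 1) − 21·(row 2) gives 1365·m = 14·48 − 21·(-20) = 1092, so m = 4/5.
Then b = ((-20) − 21·(4/5))/14 = -92/35.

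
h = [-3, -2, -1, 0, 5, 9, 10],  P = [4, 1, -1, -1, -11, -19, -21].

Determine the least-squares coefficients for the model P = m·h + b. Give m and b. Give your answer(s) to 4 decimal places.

m = -1.8742, b = -2.0378

Compute the Gram sums: Σh·h = 220, Σh = 18, Σ1 = 7.
For XᵀP: Σh·P = -449, ΣP = -48.
Normal equations: [[220, 18]; [18, 7]]·[m, b]ᵀ = [-449, -48]ᵀ.
Eliminating b: 7·(row 1) − 18·(row 2) gives 1216·m = 7·(-449) − 18·(-48) = -2279, so m = -2279/1216.
Then b = ((-48) − 18·(-2279/1216))/7 = -1239/608.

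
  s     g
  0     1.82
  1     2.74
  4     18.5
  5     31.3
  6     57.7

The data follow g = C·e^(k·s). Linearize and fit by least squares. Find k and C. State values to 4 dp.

k = 0.5878, C = 1.6882

Linearized form: ln g = k·s + ln C. From the 5 transformed points,
Over the data: Σs = 16.0000, Σ(s)² = 78.0000, Σln g = 12.0234, Σs·ln g = 54.2287.
Normal system: [[78.0000, 16.0000]; [16.0000, 5]]·[k, ln C]ᵀ = [54.2287, 12.0234]ᵀ.
Slope k = (n·Σs·ln g − Σs·Σln g)/(n·Σ(s)² − (Σs)²) = (5·54.2287 − 16.0000·12.0234)/134.0000 = 0.58782; ln C = (Σln g − k·Σs)/n = 0.52365, so C = exp(0.52365) = 1.68818.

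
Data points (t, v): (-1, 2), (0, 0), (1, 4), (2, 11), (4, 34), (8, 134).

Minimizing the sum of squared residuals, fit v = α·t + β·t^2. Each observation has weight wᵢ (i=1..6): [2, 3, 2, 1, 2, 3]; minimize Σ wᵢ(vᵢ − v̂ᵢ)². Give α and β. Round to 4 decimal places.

α = 0.6689, β = 2.0089

Setting ∂/∂α … = 0 gives: 232·α + 1672·β = 3514;  1672·α + 12820·β = 26872.
(Σwᵢ·t·t = 232, Σwᵢ·t·t^2 = 1672, Σwᵢ·t^2·t^2 = 12820, Σwᵢ·t·v = 3514, Σwᵢ·t^2·v = 26872.)
Determinant 232·12820 − 1672² = 178656.
α = (3514·12820 − 1672·26872)/178656 = 4979/7444; β = (232·26872 − 1672·3514)/178656 = 7477/3722.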